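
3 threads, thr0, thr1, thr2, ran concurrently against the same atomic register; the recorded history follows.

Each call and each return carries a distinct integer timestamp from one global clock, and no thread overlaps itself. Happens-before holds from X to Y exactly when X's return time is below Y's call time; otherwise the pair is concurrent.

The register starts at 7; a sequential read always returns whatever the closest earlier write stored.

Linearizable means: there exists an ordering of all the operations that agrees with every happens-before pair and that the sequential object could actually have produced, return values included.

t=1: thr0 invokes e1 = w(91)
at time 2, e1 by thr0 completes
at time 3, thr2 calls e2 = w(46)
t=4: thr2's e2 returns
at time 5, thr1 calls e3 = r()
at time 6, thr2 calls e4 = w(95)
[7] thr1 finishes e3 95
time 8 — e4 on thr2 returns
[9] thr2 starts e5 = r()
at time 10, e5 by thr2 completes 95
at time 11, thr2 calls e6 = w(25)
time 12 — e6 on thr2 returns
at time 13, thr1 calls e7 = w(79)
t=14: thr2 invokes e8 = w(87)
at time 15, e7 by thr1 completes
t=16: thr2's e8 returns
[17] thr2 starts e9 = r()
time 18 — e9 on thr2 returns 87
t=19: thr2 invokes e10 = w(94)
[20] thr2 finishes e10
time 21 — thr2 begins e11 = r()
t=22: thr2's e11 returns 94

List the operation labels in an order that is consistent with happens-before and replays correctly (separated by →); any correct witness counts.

1. e1 w(91), leaving value 91
2. e2 w(46), leaving value 46
3. e4 w(95), leaving value 95
4. e3 r() → 95, leaving value 95
5. e5 r() → 95, leaving value 95
6. e6 w(25), leaving value 25
7. e7 w(79), leaving value 79
8. e8 w(87), leaving value 87
9. e9 r() → 87, leaving value 87
10. e10 w(94), leaving value 94
11. e11 r() → 94, leaving value 94

e1 → e2 → e4 → e3 → e5 → e6 → e7 → e8 → e9 → e10 → e11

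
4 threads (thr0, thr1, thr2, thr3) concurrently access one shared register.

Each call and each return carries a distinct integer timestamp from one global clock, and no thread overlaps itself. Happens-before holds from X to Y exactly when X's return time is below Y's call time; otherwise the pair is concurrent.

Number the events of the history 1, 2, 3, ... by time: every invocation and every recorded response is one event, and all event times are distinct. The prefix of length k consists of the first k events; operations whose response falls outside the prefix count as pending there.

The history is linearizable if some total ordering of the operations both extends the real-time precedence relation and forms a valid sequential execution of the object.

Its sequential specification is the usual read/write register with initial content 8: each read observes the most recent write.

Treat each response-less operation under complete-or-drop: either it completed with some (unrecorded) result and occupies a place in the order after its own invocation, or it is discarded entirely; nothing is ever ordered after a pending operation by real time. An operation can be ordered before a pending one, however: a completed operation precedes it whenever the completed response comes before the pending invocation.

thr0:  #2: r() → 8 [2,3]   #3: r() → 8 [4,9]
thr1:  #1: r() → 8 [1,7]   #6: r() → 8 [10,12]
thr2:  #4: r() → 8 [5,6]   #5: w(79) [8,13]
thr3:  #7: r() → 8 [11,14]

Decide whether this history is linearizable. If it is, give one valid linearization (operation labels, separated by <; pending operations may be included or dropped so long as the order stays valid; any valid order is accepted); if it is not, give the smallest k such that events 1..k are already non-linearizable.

1. #1 r() → 8, leaving value 8
2. #2 r() → 8, leaving value 8
3. #3 r() → 8, leaving value 8
4. #4 r() → 8, leaving value 8
5. #6 r() → 8, leaving value 8
6. #7 r() → 8, leaving value 8
7. #5 w(79), leaving value 79

linearizable — witness: #1 < #2 < #3 < #4 < #6 < #7 < #5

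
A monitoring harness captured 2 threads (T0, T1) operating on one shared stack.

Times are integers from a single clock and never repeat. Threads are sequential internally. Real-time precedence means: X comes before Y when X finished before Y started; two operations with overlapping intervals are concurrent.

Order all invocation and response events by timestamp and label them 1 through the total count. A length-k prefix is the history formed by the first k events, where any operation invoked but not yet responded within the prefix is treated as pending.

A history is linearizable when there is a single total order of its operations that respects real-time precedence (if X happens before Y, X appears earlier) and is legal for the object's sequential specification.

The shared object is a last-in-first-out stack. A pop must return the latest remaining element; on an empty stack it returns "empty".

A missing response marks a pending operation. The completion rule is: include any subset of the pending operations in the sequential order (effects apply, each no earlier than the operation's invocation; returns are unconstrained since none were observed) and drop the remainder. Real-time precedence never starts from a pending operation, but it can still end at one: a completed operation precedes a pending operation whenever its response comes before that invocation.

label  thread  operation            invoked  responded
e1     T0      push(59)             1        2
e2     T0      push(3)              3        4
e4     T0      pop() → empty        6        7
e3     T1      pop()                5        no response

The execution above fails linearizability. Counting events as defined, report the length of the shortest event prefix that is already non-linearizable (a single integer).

events 1..6 are linearizable; a witness order is e1, e2:
after step 1 (e1 push(59)): stack <59>
after step 2 (e2 push(3)): stack <59,3>
with event 7 included (e4 responding at time 7), all real-time-consistent orders fail
include/drop combinations of the 1 pending operation (e3) were all tried; none helps
e.g. e1, e2, e4 (pending dropped): illegal at step 3, since e4 pop() → empty cannot apply there

7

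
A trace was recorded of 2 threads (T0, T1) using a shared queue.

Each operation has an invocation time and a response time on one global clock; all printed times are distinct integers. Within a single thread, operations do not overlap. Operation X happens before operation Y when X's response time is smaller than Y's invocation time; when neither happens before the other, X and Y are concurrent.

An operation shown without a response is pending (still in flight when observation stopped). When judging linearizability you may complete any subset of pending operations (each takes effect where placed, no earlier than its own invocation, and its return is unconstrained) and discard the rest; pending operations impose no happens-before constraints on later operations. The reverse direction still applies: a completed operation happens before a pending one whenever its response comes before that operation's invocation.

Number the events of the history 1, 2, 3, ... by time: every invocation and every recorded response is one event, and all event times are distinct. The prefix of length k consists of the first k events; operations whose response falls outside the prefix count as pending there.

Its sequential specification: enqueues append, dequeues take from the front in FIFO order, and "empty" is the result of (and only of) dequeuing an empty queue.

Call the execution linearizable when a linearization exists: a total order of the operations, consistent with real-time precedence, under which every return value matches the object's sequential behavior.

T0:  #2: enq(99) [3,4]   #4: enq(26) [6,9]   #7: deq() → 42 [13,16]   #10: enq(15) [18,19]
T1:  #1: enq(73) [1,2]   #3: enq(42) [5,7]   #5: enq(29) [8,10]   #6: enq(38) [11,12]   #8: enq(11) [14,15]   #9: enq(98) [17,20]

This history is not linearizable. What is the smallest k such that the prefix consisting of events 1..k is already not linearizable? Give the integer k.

16

one valid order for events 1..15 is #1, #2, #3, #4, #5, #6, #7, #8:
after step 1 (#1 enq(73)): queue <73>
after step 2 (#2 enq(99)): queue <73,99>
after step 3 (#3 enq(42)): queue <73,99,42>
after step 4 (#4 enq(26)): queue <73,99,42,26>
after step 5 (#5 enq(29)): queue <73,99,42,26,29>
after step 6 (#6 enq(38)): queue <73,99,42,26,29,38>
after step 7 (#7 deq() (pending, included)): queue <99,42,26,29,38>
after step 8 (#8 enq(11)): queue <99,42,26,29,38,11>
adding event 16 (#7 responds at 16) leaves no legal real-time order
take #1, #2, #3, #4, #5, #6, #7, #8: step 7 already fails, because #7 deq() → 42 cannot occur there
take #1, #2, #3, #4, #5, #6, #8, #7: step 8 already fails, because #7 deq() → 42 cannot occur there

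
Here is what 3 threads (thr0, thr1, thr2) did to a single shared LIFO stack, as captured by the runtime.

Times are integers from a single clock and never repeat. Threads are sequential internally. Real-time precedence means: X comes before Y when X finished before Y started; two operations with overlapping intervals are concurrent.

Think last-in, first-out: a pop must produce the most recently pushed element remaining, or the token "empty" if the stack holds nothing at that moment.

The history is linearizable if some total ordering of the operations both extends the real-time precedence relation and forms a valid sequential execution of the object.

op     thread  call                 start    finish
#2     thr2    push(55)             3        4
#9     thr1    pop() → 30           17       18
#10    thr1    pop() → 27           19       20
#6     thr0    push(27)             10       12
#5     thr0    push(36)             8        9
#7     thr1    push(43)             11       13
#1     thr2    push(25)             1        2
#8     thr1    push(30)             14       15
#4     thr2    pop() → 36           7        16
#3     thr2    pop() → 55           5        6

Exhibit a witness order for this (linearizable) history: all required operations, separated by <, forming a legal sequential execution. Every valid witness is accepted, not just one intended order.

#1 < #2 < #3 < #5 < #4 < #7 < #6 < #8 < #9 < #10

step 1: #1 push(25) — stack <25>
step 2: #2 push(55) — stack <25,55>
step 3: #3 pop() → 55 — stack <25>
step 4: #5 push(36) — stack <25,36>
step 5: #4 pop() → 36 — stack <25>
step 6: #7 push(43) — stack <25,43>
step 7: #6 push(27) — stack <25,43,27>
step 8: #8 push(30) — stack <25,43,27,30>
step 9: #9 pop() → 30 — stack <25,43,27>
step 10: #10 pop() → 27 — stack <25,43>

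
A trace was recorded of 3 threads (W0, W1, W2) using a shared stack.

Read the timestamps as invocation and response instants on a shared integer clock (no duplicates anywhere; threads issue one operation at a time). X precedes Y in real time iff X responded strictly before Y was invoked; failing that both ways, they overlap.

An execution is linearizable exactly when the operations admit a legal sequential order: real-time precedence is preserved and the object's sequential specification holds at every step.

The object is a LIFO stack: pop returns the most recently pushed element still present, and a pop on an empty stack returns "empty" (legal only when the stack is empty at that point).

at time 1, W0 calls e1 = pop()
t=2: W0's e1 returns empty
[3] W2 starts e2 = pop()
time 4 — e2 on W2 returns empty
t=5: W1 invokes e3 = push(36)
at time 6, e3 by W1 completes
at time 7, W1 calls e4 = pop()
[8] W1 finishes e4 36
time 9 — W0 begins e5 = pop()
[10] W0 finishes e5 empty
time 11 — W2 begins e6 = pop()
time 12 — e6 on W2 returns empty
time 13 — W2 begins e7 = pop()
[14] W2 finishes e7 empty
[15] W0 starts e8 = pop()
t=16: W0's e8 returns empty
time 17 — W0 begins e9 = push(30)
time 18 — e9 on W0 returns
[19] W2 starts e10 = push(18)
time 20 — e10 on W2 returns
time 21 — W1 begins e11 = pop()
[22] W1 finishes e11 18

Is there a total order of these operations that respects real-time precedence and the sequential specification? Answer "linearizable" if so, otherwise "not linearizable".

linearizable

a witness: e1, e2, e3, e4, e5, e6, e7, e8, e9, e10, e11
1. e1 pop() → empty, leaving stack <>
2. e2 pop() → empty, leaving stack <>
3. e3 push(36), leaving stack <36>
4. e4 pop() → 36, leaving stack <>
5. e5 pop() → empty, leaving stack <>
6. e6 pop() → empty, leaving stack <>
7. e7 pop() → empty, leaving stack <>
8. e8 pop() → empty, leaving stack <>
9. e9 push(30), leaving stack <30>
10. e10 push(18), leaving stack <30,18>
11. e11 pop() → 18, leaving stack <30>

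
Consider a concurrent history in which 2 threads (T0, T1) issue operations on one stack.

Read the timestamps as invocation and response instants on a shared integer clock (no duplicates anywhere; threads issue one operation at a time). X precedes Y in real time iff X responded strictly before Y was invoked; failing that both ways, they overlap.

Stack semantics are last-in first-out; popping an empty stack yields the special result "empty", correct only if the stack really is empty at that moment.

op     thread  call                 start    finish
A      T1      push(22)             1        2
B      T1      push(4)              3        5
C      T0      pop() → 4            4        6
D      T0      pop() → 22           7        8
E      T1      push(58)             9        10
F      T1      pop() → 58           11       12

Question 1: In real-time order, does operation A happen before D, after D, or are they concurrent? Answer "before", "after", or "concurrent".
A spans [1,2], D spans [7,8]
resp(A)=2 < inv(D)=7

before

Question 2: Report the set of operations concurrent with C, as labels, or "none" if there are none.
concurrent with C ([4,6]): every op whose interval crosses 4..6
A [1,2]: before
B [3,5]: concurrent
D [7,8]: after
E [9,10]: after
F [11,12]: after

B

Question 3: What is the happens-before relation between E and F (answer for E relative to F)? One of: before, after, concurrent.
E spans [9,10], F spans [11,12]
resp(E)=10 < inv(F)=11

before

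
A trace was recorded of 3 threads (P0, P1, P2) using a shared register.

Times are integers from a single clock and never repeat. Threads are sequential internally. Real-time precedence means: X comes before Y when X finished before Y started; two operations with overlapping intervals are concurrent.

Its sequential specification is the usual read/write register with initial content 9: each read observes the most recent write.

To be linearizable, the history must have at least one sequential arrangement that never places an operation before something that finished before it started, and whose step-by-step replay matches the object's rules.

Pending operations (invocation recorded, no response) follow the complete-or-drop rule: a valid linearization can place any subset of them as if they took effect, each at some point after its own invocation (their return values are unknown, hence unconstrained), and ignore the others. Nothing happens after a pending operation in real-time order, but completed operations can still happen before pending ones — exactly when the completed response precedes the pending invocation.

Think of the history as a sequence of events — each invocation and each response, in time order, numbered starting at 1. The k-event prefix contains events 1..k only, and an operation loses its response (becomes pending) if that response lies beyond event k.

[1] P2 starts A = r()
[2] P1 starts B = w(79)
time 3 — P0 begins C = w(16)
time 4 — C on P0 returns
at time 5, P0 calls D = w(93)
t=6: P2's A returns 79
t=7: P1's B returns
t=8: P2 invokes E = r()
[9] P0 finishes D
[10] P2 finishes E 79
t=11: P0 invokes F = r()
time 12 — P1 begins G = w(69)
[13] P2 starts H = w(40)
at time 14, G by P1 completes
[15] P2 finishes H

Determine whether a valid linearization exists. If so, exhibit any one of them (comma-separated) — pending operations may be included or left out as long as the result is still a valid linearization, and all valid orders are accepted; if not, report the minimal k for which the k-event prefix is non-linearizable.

after step 1 (C w(16)): value 16
after step 2 (B w(79)): value 79
after step 3 (A r() → 79): value 79
after step 4 (E r() → 79): value 79
after step 5 (D w(93)): value 93
after step 6 (F r() (pending, included)): value 93
after step 7 (G w(69)): value 69
after step 8 (H w(40)): value 40

linearizable — witness: C, B, A, E, D, F, G, H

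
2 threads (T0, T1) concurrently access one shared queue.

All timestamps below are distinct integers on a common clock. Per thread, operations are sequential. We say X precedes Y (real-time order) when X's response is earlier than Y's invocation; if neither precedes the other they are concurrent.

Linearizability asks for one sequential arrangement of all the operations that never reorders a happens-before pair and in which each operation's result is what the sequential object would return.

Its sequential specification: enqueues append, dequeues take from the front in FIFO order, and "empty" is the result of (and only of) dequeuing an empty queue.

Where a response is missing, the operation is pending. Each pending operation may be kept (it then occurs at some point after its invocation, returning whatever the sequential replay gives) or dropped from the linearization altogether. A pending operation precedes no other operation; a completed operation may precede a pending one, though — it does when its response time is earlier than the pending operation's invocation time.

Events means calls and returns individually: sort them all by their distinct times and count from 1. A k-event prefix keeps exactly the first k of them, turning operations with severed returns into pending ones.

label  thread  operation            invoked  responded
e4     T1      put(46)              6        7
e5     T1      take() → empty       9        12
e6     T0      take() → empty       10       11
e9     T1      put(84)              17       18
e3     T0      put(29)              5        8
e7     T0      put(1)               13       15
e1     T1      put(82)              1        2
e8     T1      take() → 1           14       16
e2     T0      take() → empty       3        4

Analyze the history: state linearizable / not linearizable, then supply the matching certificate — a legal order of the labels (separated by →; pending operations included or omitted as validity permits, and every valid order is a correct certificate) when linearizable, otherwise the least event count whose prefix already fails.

not linearizable — minimal violating prefix: 4 events

the violation lands at event 4, e2's response at time 4: events 1..3 linearize, events 1..4 do not
a single order respects real time; the 2 completed queue operations fail replay along it
for example e1, e2 fails at step 2: e2 take() → empty is not legal there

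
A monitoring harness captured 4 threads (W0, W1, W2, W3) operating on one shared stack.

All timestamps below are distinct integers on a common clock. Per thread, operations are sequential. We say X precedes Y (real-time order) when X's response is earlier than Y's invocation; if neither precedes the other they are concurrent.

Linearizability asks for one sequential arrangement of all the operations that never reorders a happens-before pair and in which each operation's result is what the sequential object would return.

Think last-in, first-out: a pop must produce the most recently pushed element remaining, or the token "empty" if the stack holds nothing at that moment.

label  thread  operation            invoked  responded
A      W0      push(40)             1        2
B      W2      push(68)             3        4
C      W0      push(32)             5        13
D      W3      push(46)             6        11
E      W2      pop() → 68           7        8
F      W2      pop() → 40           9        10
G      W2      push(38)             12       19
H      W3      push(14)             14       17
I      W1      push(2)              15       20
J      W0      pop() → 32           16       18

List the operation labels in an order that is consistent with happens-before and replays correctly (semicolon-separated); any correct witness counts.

A; B; E; F; D; C; J; G; H; I

1. A push(40), leaving stack <40>
2. B push(68), leaving stack <40,68>
3. E pop() → 68, leaving stack <40>
4. F pop() → 40, leaving stack <>
5. D push(46), leaving stack <46>
6. C push(32), leaving stack <46,32>
7. J pop() → 32, leaving stack <46>
8. G push(38), leaving stack <46,38>
9. H push(14), leaving stack <46,38,14>
10. I push(2), leaving stack <46,38,14,2>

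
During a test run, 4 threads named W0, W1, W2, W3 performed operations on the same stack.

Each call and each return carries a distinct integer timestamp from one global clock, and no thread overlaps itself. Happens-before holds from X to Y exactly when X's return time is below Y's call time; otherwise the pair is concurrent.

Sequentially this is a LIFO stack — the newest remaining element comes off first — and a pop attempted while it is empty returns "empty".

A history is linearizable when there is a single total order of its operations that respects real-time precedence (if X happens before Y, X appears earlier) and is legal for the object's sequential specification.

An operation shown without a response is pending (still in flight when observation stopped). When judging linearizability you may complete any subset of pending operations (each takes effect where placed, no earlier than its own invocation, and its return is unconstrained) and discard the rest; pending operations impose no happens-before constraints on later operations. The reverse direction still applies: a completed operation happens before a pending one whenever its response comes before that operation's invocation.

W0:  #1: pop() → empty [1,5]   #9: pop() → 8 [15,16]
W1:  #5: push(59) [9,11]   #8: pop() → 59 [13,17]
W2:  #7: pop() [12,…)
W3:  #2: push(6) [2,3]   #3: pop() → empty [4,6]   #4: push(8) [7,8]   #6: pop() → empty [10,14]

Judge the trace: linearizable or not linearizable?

not linearizable

cut after 5 events: linearizable; cut after 6 events (#3 responds, time 6): not linearizable
all 3 real-time-respecting orders fail — 3 completed stack operations, no legal replay
take #1, #2, #3: step 3 already fails, because #3 pop() → empty cannot occur there
take #2, #1, #3: step 2 already fails, because #1 pop() → empty cannot occur there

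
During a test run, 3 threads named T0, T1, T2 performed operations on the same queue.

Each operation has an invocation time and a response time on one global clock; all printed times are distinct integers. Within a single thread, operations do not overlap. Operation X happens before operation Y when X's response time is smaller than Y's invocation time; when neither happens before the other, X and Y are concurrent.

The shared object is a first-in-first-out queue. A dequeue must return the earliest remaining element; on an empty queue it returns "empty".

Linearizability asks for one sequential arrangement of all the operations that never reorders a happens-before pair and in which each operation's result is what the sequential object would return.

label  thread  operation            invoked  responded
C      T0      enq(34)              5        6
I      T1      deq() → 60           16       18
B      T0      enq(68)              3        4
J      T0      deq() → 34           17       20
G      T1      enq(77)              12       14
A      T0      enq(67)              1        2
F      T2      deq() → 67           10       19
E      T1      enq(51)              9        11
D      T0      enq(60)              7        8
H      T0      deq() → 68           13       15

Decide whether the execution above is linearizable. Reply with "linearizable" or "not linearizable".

linearizable

witness order: A, B, C, D, E, F, G, H, J, I
1. A enq(67), leaving queue <67>
2. B enq(68), leaving queue <67,68>
3. C enq(34), leaving queue <67,68,34>
4. D enq(60), leaving queue <67,68,34,60>
5. E enq(51), leaving queue <67,68,34,60,51>
6. F deq() → 67, leaving queue <68,34,60,51>
7. G enq(77), leaving queue <68,34,60,51,77>
8. H deq() → 68, leaving queue <34,60,51,77>
9. J deq() → 34, leaving queue <60,51,77>
10. I deq() → 60, leaving queue <51,77>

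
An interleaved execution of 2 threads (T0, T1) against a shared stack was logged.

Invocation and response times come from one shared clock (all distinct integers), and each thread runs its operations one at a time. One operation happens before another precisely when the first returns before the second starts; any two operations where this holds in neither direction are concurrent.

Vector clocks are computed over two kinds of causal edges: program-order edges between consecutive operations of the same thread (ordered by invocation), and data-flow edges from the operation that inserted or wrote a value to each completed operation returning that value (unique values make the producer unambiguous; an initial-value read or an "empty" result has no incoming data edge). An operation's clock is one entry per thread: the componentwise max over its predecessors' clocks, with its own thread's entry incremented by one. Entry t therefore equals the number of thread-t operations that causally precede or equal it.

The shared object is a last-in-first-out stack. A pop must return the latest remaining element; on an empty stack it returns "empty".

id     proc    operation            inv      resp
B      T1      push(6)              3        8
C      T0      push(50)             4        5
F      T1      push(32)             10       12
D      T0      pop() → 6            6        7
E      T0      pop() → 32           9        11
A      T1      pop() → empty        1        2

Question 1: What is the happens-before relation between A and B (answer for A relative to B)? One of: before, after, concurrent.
Answer: before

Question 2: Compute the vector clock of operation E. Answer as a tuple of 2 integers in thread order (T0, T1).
Answer: (3, 3)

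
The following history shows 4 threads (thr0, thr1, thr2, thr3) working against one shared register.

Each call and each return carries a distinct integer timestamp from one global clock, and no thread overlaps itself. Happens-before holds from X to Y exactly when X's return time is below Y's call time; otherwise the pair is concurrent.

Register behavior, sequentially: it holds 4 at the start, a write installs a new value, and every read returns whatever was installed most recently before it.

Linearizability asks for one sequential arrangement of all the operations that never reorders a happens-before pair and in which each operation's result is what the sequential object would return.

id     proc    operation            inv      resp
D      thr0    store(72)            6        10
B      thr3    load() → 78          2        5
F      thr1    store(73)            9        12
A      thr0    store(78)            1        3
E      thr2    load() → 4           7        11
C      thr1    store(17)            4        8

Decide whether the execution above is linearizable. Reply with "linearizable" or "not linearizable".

cut after 10 events: linearizable; cut after 11 events (E responds, time 11): not linearizable
real-time-consistent orders of the 5 completed operations: 14 — all fail the register replay
include/drop combinations of the 1 pending operation (F) were all tried; none helps
one such order, A, B, C, D, E (pending dropped), breaks at step 5 where E load() → 4 is illegal
one such order, A, B, C, E, D (pending dropped), breaks at step 4 where E load() → 4 is illegal

not linearizable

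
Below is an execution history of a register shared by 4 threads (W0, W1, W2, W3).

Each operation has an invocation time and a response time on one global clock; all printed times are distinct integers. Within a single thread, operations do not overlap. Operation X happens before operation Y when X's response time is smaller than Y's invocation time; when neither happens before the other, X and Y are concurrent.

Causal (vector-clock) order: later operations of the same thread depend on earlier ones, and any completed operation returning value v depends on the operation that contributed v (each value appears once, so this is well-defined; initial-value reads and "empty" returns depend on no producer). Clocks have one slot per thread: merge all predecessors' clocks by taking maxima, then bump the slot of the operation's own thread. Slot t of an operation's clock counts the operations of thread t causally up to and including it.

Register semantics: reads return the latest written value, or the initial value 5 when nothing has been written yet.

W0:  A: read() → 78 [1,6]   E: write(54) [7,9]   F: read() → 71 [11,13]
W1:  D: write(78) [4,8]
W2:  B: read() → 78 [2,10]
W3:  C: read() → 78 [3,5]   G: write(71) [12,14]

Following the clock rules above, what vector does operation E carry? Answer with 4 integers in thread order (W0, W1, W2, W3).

D, invoked 4, has no incoming edges; only W1's bump applies → (0, 1, 0, 0)
VC(C, invoked at 3): max of VC(D)=(0, 1, 0, 0), then +1 on thread W3 → (0, 1, 0, 1)
VC(B, invoked at 2): max of VC(D)=(0, 1, 0, 0), then +1 on thread W2 → (0, 1, 1, 0)
VC(A, invoked at 1): max of VC(D)=(0, 1, 0, 0), then +1 on thread W0 → (1, 1, 0, 0)
VC(G, invoked at 12): max of VC(C)=(0, 1, 0, 1), then +1 on thread W3 → (0, 1, 0, 2)
VC(E, invoked at 7): max of VC(A)=(1, 1, 0, 0), then +1 on thread W0 → (2, 1, 0, 0)
VC(F, invoked at 11): max of VC(E)=(2, 1, 0, 0), VC(G)=(0, 1, 0, 2), then +1 on thread W0 → (3, 1, 0, 2)
target: VC(E) = (2, 1, 0, 0)

(2, 1, 0, 0)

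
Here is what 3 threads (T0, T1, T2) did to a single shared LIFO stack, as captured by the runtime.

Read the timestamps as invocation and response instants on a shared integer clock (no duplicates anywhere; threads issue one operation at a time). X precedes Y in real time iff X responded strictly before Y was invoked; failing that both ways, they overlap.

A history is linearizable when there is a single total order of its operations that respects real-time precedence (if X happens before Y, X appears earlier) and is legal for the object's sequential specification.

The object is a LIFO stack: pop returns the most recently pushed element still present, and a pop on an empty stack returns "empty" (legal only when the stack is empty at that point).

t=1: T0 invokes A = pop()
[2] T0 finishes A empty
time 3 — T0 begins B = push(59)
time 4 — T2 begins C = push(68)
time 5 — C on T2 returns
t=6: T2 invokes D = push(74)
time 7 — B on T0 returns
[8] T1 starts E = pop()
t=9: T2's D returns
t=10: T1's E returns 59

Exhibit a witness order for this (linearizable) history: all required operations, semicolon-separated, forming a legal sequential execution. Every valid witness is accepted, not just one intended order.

A; C; B; E; D

step 1: A pop() → empty — stack <>
step 2: C push(68) — stack <68>
step 3: B push(59) — stack <68,59>
step 4: E pop() → 59 — stack <68>
step 5: D push(74) — stack <68,74>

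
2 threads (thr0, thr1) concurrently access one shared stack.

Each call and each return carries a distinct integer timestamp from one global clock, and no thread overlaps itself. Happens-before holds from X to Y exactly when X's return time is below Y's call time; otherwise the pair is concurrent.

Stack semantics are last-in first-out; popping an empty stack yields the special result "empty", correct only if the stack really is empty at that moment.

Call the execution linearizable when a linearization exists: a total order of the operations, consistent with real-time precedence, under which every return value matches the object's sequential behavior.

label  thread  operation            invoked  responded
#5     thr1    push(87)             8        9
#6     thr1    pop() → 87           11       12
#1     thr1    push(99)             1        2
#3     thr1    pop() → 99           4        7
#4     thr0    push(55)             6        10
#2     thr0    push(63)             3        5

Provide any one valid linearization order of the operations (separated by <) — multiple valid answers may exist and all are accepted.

1. #1 push(99), leaving stack <99>
2. #3 pop() → 99, leaving stack <>
3. #2 push(63), leaving stack <63>
4. #4 push(55), leaving stack <63,55>
5. #5 push(87), leaving stack <63,55,87>
6. #6 pop() → 87, leaving stack <63,55>

#1 < #3 < #2 < #4 < #5 < #6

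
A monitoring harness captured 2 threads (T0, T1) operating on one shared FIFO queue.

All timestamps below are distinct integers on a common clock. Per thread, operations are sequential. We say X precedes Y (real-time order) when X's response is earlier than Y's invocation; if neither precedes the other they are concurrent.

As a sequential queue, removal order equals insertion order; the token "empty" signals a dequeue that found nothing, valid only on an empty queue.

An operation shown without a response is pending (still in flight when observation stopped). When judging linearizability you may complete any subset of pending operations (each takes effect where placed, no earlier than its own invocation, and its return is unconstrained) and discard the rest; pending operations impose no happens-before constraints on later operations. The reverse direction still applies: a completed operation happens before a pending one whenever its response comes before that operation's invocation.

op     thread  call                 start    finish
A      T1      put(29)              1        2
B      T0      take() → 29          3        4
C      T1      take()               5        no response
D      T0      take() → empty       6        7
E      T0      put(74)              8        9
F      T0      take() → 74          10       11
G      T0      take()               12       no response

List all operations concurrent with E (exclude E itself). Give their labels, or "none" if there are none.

C

E spans [8,9]; an op avoiding the whole window 8..9 is ordered, any other is concurrent
A [1,2]: before
B [3,4]: before
C [5,…): concurrent
D [6,7]: before
F [10,11]: after
G [12,…): after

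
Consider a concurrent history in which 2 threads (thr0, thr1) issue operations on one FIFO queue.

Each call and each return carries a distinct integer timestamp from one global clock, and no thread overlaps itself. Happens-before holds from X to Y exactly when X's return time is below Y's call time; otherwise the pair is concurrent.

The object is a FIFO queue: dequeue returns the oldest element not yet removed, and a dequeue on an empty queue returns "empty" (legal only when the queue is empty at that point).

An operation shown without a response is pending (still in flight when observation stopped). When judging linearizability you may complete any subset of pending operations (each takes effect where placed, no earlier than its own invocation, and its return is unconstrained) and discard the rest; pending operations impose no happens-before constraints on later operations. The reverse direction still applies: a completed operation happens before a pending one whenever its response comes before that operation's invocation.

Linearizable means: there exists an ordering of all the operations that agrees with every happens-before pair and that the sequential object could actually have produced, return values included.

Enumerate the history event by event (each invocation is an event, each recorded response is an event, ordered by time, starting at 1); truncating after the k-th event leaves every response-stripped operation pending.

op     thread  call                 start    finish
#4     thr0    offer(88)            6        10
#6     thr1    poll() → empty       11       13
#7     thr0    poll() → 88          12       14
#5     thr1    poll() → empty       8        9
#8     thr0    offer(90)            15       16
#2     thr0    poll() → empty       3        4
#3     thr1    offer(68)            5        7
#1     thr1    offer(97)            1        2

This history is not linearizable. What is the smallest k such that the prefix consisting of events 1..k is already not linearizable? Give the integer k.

events 1..3 are linearizable; a witness order is #1:
step 1: #1 offer(97) — queue <97>
at event 4 (#2's time-4 response) nothing linearizes any more
take #1, #2: step 2 already fails, because #2 poll() → empty cannot occur there

4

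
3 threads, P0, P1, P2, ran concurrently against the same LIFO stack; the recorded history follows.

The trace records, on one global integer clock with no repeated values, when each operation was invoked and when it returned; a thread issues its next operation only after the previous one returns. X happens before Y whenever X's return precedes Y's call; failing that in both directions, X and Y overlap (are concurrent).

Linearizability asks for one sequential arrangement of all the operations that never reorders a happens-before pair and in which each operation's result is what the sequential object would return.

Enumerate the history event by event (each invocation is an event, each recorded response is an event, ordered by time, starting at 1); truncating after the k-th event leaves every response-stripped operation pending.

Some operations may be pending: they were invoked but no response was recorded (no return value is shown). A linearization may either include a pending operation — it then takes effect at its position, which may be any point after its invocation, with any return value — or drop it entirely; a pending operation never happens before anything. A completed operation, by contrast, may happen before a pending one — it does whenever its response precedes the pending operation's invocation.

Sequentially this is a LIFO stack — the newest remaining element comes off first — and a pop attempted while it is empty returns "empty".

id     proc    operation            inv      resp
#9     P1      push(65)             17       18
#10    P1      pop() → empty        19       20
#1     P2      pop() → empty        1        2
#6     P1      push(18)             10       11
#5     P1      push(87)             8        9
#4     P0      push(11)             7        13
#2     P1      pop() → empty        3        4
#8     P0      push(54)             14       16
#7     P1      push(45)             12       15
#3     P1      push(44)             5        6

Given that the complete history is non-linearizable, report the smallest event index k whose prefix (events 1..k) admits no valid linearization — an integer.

20

events 1..19 are still linearizable — one witness is #1, #2, #3, #4, #5, #6, #7, #8, #9:
after step 1 (#1 pop() → empty): stack <>
after step 2 (#2 pop() → empty): stack <>
after step 3 (#3 push(44)): stack <44>
after step 4 (#4 push(11)): stack <44,11>
after step 5 (#5 push(87)): stack <44,11,87>
after step 6 (#6 push(18)): stack <44,11,87,18>
after step 7 (#7 push(45)): stack <44,11,87,18,45>
after step 8 (#8 push(54)): stack <44,11,87,18,45,54>
after step 9 (#9 push(65)): stack <44,11,87,18,45,54,65>
adding event 20 (#10 responds at 20) leaves no legal real-time order
for example #1, #2, #3, #4, #5, #6, #7, #8, #9, #10 fails at step 10: #10 pop() → empty is not legal there
for example #1, #2, #3, #4, #5, #6, #8, #7, #9, #10 fails at step 10: #10 pop() → empty is not legal there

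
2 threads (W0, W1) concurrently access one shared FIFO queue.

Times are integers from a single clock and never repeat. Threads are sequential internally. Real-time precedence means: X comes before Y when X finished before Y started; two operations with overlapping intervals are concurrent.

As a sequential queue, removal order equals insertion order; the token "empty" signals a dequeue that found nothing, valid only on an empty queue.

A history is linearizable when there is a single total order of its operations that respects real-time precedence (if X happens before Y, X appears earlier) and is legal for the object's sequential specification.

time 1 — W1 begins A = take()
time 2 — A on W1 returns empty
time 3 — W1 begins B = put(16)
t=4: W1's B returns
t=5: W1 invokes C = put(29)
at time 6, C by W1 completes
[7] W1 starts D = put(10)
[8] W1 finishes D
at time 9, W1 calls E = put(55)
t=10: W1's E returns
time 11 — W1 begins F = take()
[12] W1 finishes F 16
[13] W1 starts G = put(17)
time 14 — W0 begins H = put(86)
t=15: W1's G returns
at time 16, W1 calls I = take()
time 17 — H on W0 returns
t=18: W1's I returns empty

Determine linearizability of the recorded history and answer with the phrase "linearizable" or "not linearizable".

not linearizable

the violation lands at event 18, I's response at time 18: events 1..17 linearize, events 1..18 do not
3 orders of the 9 completed FIFO queue ops respect real time; none is legal
sample order A, B, C, D, E, F, G, H, I stalls at step 9 — I take() → empty has no legal effect
sample order A, B, C, D, E, F, G, I, H stalls at step 8 — I take() → empty has no legal effect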